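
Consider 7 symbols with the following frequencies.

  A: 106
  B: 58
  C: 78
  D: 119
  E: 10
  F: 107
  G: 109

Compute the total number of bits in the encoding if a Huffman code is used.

Merge the two smallest weights repeatedly:
combine E(10), B(58) → 68
combine 68, C(78) → 146
combine A(106), F(107) → 213
combine G(109), D(119) → 228
combine 146, 213 → 359
combine 228, 359 → 587
The encoded length is the sum of every internal node's weight: 68 + 146 + 213 + 228 + 359 + 587 = 1601 bits.

1601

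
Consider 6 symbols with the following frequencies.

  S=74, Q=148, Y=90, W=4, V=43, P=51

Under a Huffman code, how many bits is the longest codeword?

Merge the two lowest-weight nodes at each step:
combine W(4), V(43) → 47
combine 47, P(51) → 98
combine S(74), Y(90) → 164
combine 98, Q(148) → 246
combine 164, 246 → 410
Maximum depth reached is 4.

4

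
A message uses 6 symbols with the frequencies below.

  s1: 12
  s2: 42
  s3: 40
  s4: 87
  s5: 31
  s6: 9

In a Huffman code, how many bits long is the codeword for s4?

1

Huffman merges, smallest pair first:
merge s6(9) and s1(12): 21
merge 21 and s5(31): 52
merge s3(40) and s2(42): 82
merge 52 and 82: 134
merge s4(87) and 134: 221
s4 is merged only at the final step, so code length = 1.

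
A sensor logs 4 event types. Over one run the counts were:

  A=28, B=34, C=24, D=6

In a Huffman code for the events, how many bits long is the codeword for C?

Build the tree from the bottom:
D(6) + C(24) → 30
A(28) + 30 → 58
B(34) + 58 → 92
The subtree containing C is merged 3 times, so code length = 3.

3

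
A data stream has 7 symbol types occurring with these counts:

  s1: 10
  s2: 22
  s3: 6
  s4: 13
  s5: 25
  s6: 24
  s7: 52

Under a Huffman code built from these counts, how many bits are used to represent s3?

4

Build the tree from the bottom:
combine s3(6), s1(10) → 16
combine s4(13), 16 → 29
combine s2(22), s6(24) → 46
combine s5(25), 29 → 54
combine 46, s7(52) → 98
combine 54, 98 → 152
The subtree containing s3 is merged 4 times, so code length = 4.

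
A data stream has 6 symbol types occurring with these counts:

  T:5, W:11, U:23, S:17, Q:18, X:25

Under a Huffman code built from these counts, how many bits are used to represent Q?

Huffman merges, smallest pair first:
T(5) + W(11) → 16
16 + S(17) → 33
Q(18) + U(23) → 41
X(25) + 33 → 58
41 + 58 → 99
Q sits 2 levels below the root, so its codeword is 2 bits.

2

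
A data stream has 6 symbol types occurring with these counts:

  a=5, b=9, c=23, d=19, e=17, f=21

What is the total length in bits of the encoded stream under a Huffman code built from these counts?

Merge the two smallest weights repeatedly:
a(5) + b(9) → 14
14 + e(17) → 31
d(19) + f(21) → 40
c(23) + 31 → 54
40 + 54 → 94
The encoded length is the sum of every internal node's weight: 14 + 31 + 40 + 54 + 94 = 233 bits.

233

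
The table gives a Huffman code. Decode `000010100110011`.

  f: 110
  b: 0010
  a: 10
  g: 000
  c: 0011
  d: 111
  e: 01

Read left to right; each codeword is recognised as soon as it completes (prefix code):
  000→g | 01→e | 01→e | 0011→c | 0011→c
Decoded message: geecc

geecc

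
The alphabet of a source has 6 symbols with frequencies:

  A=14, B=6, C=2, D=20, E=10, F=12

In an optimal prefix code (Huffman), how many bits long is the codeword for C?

Huffman merges, smallest pair first:
merge C(2) and B(6): 8
merge 8 and E(10): 18
merge F(12) and A(14): 26
merge 18 and D(20): 38
merge 26 and 38: 64
C's leaf is at depth 4, giving a 4-bit codeword.

4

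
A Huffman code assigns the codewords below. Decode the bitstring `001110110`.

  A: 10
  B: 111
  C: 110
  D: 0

DDBDC

Read left to right; each codeword is recognised as soon as it completes (prefix code):
  0→D | 0→D | 111→B | 0→D | 110→C
Decoded message: DDBDC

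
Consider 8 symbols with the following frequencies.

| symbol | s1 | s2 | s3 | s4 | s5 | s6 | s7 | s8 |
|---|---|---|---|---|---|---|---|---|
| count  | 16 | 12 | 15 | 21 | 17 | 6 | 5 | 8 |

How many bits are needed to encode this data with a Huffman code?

290

Merge the two smallest weights repeatedly:
s7(5) + s6(6) → 11
s8(8) + 11 → 19
s2(12) + s3(15) → 27
s1(16) + s5(17) → 33
19 + s4(21) → 40
27 + 33 → 60
40 + 60 → 100
The encoded length is the sum of every internal node's weight: 11 + 19 + 27 + 33 + 40 + 60 + 100 = 290 bits.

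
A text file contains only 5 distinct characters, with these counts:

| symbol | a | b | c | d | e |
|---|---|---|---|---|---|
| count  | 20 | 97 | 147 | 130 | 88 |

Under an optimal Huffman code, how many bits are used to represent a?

Huffman merges, smallest pair first:
merge a(20) and e(88): 108
merge b(97) and 108: 205
merge d(130) and c(147): 277
merge 205 and 277: 482
The subtree containing a is merged 3 times, so code length = 3.

3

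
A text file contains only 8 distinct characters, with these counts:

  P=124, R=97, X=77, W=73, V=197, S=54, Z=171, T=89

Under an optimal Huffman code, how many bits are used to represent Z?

Repeatedly merge the two smallest:
merge S(54) and W(73): 127
merge X(77) and T(89): 166
merge R(97) and P(124): 221
merge 127 and 166: 293
merge Z(171) and V(197): 368
merge 221 and 293: 514
merge 368 and 514: 882
Z sits 2 levels below the root, so its codeword is 2 bits.

2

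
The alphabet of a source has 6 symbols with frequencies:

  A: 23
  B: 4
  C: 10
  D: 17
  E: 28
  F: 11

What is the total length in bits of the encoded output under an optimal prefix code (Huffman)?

Merge the two smallest weights repeatedly:
merge B(4) and C(10): 14
merge F(11) and 14: 25
merge D(17) and A(23): 40
merge 25 and E(28): 53
merge 40 and 53: 93
Total encoded bits = sum of merged weights = 14 + 25 + 40 + 53 + 93 = 225.

225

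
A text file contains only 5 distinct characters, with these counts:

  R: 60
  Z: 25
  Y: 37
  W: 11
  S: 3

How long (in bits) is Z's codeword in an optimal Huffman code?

3

Repeatedly merge the two smallest:
merge S(3) and W(11): 14
merge 14 and Z(25): 39
merge Y(37) and 39: 76
merge R(60) and 76: 136
Z's leaf is at depth 3, giving a 3-bit codeword.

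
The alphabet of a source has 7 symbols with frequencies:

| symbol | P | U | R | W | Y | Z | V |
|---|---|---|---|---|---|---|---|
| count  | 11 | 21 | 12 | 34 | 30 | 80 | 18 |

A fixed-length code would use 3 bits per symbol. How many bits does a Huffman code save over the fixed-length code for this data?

Fixed-length: 3 bits × 206 symbols = 618 bits.
Huffman merges:
combine P(11), R(12) → 23
combine V(18), U(21) → 39
combine 23, Y(30) → 53
combine W(34), 39 → 73
combine 53, 73 → 126
combine Z(80), 126 → 206
Huffman total = 23 + 39 + 53 + 73 + 126 + 206 = 520 bits.
Saving = 618 − 520 = 98 bits.

98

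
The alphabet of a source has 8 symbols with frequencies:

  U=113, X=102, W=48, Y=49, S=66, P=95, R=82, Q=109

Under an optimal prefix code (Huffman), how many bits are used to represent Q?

3

Build the tree from the bottom:
merge W(48) and Y(49): 97
merge S(66) and R(82): 148
merge P(95) and 97: 192
merge X(102) and Q(109): 211
merge U(113) and 148: 261
merge 192 and 211: 403
merge 261 and 403: 664
Q's leaf is at depth 3, giving a 3-bit codeword.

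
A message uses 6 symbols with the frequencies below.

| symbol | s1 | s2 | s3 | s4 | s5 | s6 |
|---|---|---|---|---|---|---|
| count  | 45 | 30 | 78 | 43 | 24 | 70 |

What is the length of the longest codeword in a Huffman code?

3

Merge the two lowest-weight nodes at each step:
combine s5(24), s2(30) → 54
combine s4(43), s1(45) → 88
combine 54, s6(70) → 124
combine s3(78), 88 → 166
combine 124, 166 → 290
The rarest symbols sit at the bottom; the longest codeword is 3 bits.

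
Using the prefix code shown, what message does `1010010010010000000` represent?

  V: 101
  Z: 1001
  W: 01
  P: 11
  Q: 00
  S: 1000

Read left to right; each codeword is recognised as soon as it completes (prefix code):
  101→V | 00→Q | 1001→Z | 00→Q | 1000→S | 00→Q | 00→Q
Decoded message: VQZQSQQ

VQZQSQQ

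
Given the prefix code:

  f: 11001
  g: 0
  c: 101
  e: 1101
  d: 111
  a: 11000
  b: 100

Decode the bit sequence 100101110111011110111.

Read left to right; each codeword is recognised as soon as it completes (prefix code):
  100→b | 101→c | 1101→e | 1101→e | 111→d | 0→g | 111→d
Decoded message: bceedgd

bceedgd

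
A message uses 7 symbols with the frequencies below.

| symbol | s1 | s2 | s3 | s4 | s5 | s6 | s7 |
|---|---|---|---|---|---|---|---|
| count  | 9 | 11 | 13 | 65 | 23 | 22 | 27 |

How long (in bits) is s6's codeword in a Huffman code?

3

Huffman merges, smallest pair first:
merge s1(9) and s2(11): 20
merge s3(13) and 20: 33
merge s6(22) and s5(23): 45
merge s7(27) and 33: 60
merge 45 and 60: 105
merge s4(65) and 105: 170
s6's leaf is at depth 3, giving a 3-bit codeword.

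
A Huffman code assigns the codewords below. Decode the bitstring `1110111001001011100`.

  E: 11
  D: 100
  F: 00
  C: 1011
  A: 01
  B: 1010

ECDDCD

Read left to right; each codeword is recognised as soon as it completes (prefix code):
  11→E | 1011→C | 100→D | 100→D | 1011→C | 100→D
Decoded message: ECDDCD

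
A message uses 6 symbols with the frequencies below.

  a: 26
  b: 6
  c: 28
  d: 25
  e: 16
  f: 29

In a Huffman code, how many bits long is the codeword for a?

2

Build the tree from the bottom:
merge b(6) and e(16): 22
merge 22 and d(25): 47
merge a(26) and c(28): 54
merge f(29) and 47: 76
merge 54 and 76: 130
a sits 2 levels below the root, so its codeword is 2 bits.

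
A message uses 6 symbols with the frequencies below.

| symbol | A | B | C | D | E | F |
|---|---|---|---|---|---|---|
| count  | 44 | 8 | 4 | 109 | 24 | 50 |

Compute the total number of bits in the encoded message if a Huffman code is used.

497

Merge the two smallest weights repeatedly:
combine C(4), B(8) → 12
combine 12, E(24) → 36
combine 36, A(44) → 80
combine F(50), 80 → 130
combine D(109), 130 → 239
The encoded length is the sum of every internal node's weight: 12 + 36 + 80 + 130 + 239 = 497 bits.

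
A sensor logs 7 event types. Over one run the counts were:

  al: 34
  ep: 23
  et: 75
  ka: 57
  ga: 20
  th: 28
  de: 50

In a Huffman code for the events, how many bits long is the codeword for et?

2

Huffman merges, smallest pair first:
combine ga(20), ep(23) → 43
combine th(28), al(34) → 62
combine 43, de(50) → 93
combine ka(57), 62 → 119
combine et(75), 93 → 168
combine 119, 168 → 287
The subtree containing et is merged 2 times, so code length = 2.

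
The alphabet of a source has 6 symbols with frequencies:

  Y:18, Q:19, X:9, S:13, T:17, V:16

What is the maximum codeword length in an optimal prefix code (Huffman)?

Merge the two lowest-weight nodes at each step:
combine X(9), S(13) → 22
combine V(16), T(17) → 33
combine Y(18), Q(19) → 37
combine 22, 33 → 55
combine 37, 55 → 92
The first pair merged (X, S) ends up deepest, at depth 3.

3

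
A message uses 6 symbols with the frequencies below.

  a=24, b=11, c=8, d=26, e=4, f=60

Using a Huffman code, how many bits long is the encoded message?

Merge the two smallest weights repeatedly:
combine e(4), c(8) → 12
combine b(11), 12 → 23
combine 23, a(24) → 47
combine d(26), 47 → 73
combine f(60), 73 → 133
Each symbol's bit-cost is frequency × depth; summing gives 288 bits (equivalently 12 + 23 + 47 + 73 + 133).

288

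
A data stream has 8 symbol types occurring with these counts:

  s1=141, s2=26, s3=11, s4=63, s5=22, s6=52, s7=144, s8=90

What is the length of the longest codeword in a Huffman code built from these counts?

Merge the two lowest-weight nodes at each step:
combine s3(11), s5(22) → 33
combine s2(26), 33 → 59
combine s6(52), 59 → 111
combine s4(63), s8(90) → 153
combine 111, s1(141) → 252
combine s7(144), 153 → 297
combine 252, 297 → 549
The rarest symbols sit at the bottom; the longest codeword is 5 bits.

5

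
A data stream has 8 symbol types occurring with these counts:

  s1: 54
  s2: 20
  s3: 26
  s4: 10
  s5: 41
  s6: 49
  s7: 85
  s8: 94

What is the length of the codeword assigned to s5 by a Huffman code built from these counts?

3

Huffman merges, smallest pair first:
combine s4(10), s2(20) → 30
combine s3(26), 30 → 56
combine s5(41), s6(49) → 90
combine s1(54), 56 → 110
combine s7(85), 90 → 175
combine s8(94), 110 → 204
combine 175, 204 → 379
s5 sits 3 levels below the root, so its codeword is 3 bits.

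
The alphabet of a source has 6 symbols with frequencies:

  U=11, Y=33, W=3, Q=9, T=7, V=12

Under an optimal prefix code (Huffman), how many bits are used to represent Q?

3

Repeatedly merge the two smallest:
merge W(3) and T(7): 10
merge Q(9) and 10: 19
merge U(11) and V(12): 23
merge 19 and 23: 42
merge Y(33) and 42: 75
The subtree containing Q is merged 3 times, so code length = 3.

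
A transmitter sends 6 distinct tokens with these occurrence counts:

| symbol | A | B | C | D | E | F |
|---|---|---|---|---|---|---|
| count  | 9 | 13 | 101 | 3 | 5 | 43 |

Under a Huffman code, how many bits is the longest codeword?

Merge the two lowest-weight nodes at each step:
combine D(3), E(5) → 8
combine 8, A(9) → 17
combine B(13), 17 → 30
combine 30, F(43) → 73
combine 73, C(101) → 174
The first pair merged (D, E) ends up deepest, at depth 5.

5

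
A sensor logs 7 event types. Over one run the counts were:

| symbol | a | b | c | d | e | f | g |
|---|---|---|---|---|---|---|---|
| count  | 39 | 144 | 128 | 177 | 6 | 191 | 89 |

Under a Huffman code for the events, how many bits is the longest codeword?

5

Merge the two lowest-weight nodes at each step:
merge e(6) and a(39): 45
merge 45 and g(89): 134
merge c(128) and 134: 262
merge b(144) and d(177): 321
merge f(191) and 262: 453
merge 321 and 453: 774
The rarest symbols sit at the bottom; the longest codeword is 5 bits.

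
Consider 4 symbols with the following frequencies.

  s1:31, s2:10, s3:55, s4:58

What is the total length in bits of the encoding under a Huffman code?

291

Merge the two smallest weights repeatedly:
s2(10) + s1(31) → 41
41 + s3(55) → 96
s4(58) + 96 → 154
Each symbol's bit-cost is frequency × depth; summing gives 291 bits (equivalently 41 + 96 + 154).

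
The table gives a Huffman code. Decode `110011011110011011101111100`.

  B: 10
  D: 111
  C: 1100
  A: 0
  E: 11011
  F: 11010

CECEBDC

Read left to right; each codeword is recognised as soon as it completes (prefix code):
  1100→C | 11011→E | 1100→C | 11011→E | 10→B | 111→D | 1100→C
Decoded message: CECEBDC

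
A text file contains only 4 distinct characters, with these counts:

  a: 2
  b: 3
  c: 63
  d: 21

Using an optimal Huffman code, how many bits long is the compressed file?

120

Merge the two smallest weights repeatedly:
a(2) + b(3) → 5
5 + d(21) → 26
26 + c(63) → 89
The encoded length is the sum of every internal node's weight: 5 + 26 + 89 = 120 bits.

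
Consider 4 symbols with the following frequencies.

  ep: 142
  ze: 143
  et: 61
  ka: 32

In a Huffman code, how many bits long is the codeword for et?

3

Repeatedly merge the two smallest:
merge ka(32) and et(61): 93
merge 93 and ep(142): 235
merge ze(143) and 235: 378
et sits 3 levels below the root, so its codeword is 3 bits.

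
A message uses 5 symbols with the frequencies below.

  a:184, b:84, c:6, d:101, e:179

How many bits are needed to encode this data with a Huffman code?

1198

Merge the two smallest weights repeatedly:
combine c(6), b(84) → 90
combine 90, d(101) → 191
combine e(179), a(184) → 363
combine 191, 363 → 554
Total encoded bits = sum of merged weights = 90 + 191 + 363 + 554 = 1198.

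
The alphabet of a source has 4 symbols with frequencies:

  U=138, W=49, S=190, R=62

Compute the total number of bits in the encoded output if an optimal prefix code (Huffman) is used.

799

Greedily combine the two least-frequent nodes:
W(49) + R(62) → 111
111 + U(138) → 249
S(190) + 249 → 439
The encoded length is the sum of every internal node's weight: 111 + 249 + 439 = 799 bits.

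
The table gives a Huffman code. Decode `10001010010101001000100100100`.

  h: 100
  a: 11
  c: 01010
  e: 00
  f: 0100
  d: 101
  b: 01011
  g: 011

hcchhfhh

Read left to right; each codeword is recognised as soon as it completes (prefix code):
  100→h | 01010→c | 01010→c | 100→h | 100→h | 0100→f | 100→h | 100→h
Decoded message: hcchhfhh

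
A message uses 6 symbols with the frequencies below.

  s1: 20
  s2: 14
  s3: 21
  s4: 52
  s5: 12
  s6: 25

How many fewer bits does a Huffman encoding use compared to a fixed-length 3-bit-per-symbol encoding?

78

Fixed-length: 3 bits × 144 symbols = 432 bits.
Huffman merges:
combine s5(12), s2(14) → 26
combine s1(20), s3(21) → 41
combine s6(25), 26 → 51
combine 41, 51 → 92
combine s4(52), 92 → 144
Huffman total = 26 + 41 + 51 + 92 + 144 = 354 bits.
Saving = 432 − 354 = 78 bits.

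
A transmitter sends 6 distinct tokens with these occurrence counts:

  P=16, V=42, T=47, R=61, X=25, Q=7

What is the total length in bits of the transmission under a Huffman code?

Greedily combine the two least-frequent nodes:
Q(7) + P(16) → 23
23 + X(25) → 48
V(42) + T(47) → 89
48 + R(61) → 109
89 + 109 → 198
Total encoded bits = sum of merged weights = 23 + 48 + 89 + 109 + 198 = 467.

467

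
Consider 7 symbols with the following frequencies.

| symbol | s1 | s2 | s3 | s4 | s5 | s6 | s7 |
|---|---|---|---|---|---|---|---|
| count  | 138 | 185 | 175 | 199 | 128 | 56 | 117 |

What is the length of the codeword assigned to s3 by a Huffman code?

Build the tree from the bottom:
s6(56) + s7(117) → 173
s5(128) + s1(138) → 266
173 + s3(175) → 348
s2(185) + s4(199) → 384
266 + 348 → 614
384 + 614 → 998
The subtree containing s3 is merged 3 times, so code length = 3.

3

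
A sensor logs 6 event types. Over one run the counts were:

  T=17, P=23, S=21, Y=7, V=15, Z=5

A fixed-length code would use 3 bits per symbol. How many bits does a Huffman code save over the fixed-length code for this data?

49

Fixed-length: 3 bits × 88 symbols = 264 bits.
Huffman merges:
Z(5) + Y(7) → 12
12 + V(15) → 27
T(17) + S(21) → 38
P(23) + 27 → 50
38 + 50 → 88
Huffman total = 12 + 27 + 38 + 50 + 88 = 215 bits.
Saving = 264 − 215 = 49 bits.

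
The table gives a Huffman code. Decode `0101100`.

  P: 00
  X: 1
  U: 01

UUXP

Read left to right; each codeword is recognised as soon as it completes (prefix code):
  01→U | 01→U | 1→X | 00→P
Decoded message: UUXP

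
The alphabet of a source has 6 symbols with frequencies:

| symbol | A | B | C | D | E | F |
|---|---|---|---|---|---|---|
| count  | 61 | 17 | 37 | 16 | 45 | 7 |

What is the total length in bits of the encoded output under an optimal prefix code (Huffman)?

429

Merge the two smallest weights repeatedly:
combine F(7), D(16) → 23
combine B(17), 23 → 40
combine C(37), 40 → 77
combine E(45), A(61) → 106
combine 77, 106 → 183
The encoded length is the sum of every internal node's weight: 23 + 40 + 77 + 106 + 183 = 429 bits.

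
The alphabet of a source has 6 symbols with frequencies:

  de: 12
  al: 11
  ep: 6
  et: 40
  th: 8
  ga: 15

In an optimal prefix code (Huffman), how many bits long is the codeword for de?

3

Repeatedly merge the two smallest:
combine ep(6), th(8) → 14
combine al(11), de(12) → 23
combine 14, ga(15) → 29
combine 23, 29 → 52
combine et(40), 52 → 92
de's leaf is at depth 3, giving a 3-bit codeword.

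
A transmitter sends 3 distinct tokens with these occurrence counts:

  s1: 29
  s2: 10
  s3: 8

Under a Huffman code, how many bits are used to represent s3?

2

Huffman merges, smallest pair first:
s3(8) + s2(10) → 18
18 + s1(29) → 47
The subtree containing s3 is merged 2 times, so code length = 2.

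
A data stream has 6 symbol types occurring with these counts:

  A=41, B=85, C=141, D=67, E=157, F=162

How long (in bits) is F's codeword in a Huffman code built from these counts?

Build the tree from the bottom:
merge A(41) and D(67): 108
merge B(85) and 108: 193
merge C(141) and E(157): 298
merge F(162) and 193: 355
merge 298 and 355: 653
F sits 2 levels below the root, so its codeword is 2 bits.

2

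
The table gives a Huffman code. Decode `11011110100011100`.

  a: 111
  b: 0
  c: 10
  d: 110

daccbbabb

Read left to right; each codeword is recognised as soon as it completes (prefix code):
  110→d | 111→a | 10→c | 10→c | 0→b | 0→b | 111→a | 0→b | 0→b
Decoded message: daccbbabb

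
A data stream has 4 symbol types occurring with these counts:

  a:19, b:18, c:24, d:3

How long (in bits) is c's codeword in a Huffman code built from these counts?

1

Huffman merges, smallest pair first:
combine d(3), b(18) → 21
combine a(19), 21 → 40
combine c(24), 40 → 64
c is merged only at the final step, so code length = 1.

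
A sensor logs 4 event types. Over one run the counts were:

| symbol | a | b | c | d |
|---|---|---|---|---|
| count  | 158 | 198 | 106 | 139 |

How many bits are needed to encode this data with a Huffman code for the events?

Merge the two smallest weights repeatedly:
c(106) + d(139) → 245
a(158) + b(198) → 356
245 + 356 → 601
Total encoded bits = sum of merged weights = 245 + 356 + 601 = 1202.

1202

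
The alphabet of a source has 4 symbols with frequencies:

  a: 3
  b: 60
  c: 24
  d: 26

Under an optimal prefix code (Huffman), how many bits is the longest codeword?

Merge the two lowest-weight nodes at each step:
a(3) + c(24) → 27
d(26) + 27 → 53
53 + b(60) → 113
The first pair merged (a, c) ends up deepest, at depth 3.

3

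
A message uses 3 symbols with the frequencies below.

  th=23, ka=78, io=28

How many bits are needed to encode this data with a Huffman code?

180

Greedily combine the two least-frequent nodes:
th(23) + io(28) → 51
51 + ka(78) → 129
The encoded length is the sum of every internal node's weight: 51 + 129 = 180 bits.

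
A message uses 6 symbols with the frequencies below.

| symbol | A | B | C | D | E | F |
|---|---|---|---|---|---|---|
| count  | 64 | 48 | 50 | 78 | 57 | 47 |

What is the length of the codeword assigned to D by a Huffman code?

Build the tree from the bottom:
merge F(47) and B(48): 95
merge C(50) and E(57): 107
merge A(64) and D(78): 142
merge 95 and 107: 202
merge 142 and 202: 344
The subtree containing D is merged 2 times, so code length = 2.

2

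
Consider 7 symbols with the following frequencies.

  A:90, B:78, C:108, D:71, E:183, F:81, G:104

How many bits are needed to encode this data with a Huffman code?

1962

Build the Huffman tree bottom-up:
D(71) + B(78) → 149
F(81) + A(90) → 171
G(104) + C(108) → 212
149 + 171 → 320
E(183) + 212 → 395
320 + 395 → 715
Total encoded bits = sum of merged weights = 149 + 171 + 212 + 320 + 395 + 715 = 1962.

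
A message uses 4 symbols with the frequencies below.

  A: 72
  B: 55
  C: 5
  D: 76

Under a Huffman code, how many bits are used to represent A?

Huffman merges, smallest pair first:
merge C(5) and B(55): 60
merge 60 and A(72): 132
merge D(76) and 132: 208
The subtree containing A is merged 2 times, so code length = 2.

2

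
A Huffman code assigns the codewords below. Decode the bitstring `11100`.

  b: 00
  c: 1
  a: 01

Read left to right; each codeword is recognised as soon as it completes (prefix code):
  1→c | 1→c | 1→c | 00→b
Decoded message: cccb

cccb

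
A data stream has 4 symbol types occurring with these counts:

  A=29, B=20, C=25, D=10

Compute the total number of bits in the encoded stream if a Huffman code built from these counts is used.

Merge the two smallest weights repeatedly:
combine D(10), B(20) → 30
combine C(25), A(29) → 54
combine 30, 54 → 84
Total encoded bits = sum of merged weights = 30 + 54 + 84 = 168.

168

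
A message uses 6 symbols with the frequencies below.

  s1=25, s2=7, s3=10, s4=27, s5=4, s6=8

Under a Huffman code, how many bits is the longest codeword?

3

Merge the two lowest-weight nodes at each step:
combine s5(4), s2(7) → 11
combine s6(8), s3(10) → 18
combine 11, 18 → 29
combine s1(25), s4(27) → 52
combine 29, 52 → 81
The rarest symbols sit at the bottom; the longest codeword is 3 bits.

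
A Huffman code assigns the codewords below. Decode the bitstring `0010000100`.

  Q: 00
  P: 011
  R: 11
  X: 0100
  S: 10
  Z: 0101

Read left to right; each codeword is recognised as soon as it completes (prefix code):
  00→Q | 10→S | 00→Q | 0100→X
Decoded message: QSQX

QSQX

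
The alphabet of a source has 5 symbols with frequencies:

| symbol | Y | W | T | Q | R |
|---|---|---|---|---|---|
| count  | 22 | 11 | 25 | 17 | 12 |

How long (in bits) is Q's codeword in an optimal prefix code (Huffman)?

Huffman merges, smallest pair first:
W(11) + R(12) → 23
Q(17) + Y(22) → 39
23 + T(25) → 48
39 + 48 → 87
Q's leaf is at depth 2, giving a 2-bit codeword.

2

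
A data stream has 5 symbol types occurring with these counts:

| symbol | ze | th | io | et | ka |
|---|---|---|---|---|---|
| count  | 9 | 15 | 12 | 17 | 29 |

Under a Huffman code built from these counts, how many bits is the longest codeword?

Merge the two lowest-weight nodes at each step:
combine ze(9), io(12) → 21
combine th(15), et(17) → 32
combine 21, ka(29) → 50
combine 32, 50 → 82
Maximum depth reached is 3.

3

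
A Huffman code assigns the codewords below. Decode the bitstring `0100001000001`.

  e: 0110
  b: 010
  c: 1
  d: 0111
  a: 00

babaac

Read left to right; each codeword is recognised as soon as it completes (prefix code):
  010→b | 00→a | 010→b | 00→a | 00→a | 1→c
Decoded message: babaac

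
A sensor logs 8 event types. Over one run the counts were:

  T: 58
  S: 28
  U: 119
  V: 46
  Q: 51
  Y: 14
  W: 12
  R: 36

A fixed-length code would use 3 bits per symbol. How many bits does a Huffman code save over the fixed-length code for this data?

97

Fixed-length: 3 bits × 364 symbols = 1092 bits.
Huffman merges:
combine W(12), Y(14) → 26
combine 26, S(28) → 54
combine R(36), V(46) → 82
combine Q(51), 54 → 105
combine T(58), 82 → 140
combine 105, U(119) → 224
combine 140, 224 → 364
Huffman total = 26 + 54 + 82 + 105 + 140 + 224 + 364 = 995 bits.
Saving = 1092 − 995 = 97 bits.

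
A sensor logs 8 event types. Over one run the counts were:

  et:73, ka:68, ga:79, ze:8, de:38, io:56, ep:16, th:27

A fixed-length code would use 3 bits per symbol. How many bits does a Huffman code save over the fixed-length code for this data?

77

Fixed-length: 3 bits × 365 symbols = 1095 bits.
Huffman merges:
merge ze(8) and ep(16): 24
merge 24 and th(27): 51
merge de(38) and 51: 89
merge io(56) and ka(68): 124
merge et(73) and ga(79): 152
merge 89 and 124: 213
merge 152 and 213: 365
Huffman total = 24 + 51 + 89 + 124 + 152 + 213 + 365 = 1018 bits.
Saving = 1095 − 1018 = 77 bits.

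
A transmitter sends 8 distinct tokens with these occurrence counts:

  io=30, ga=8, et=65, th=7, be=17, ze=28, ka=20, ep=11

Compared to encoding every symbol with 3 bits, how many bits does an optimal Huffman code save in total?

54

Fixed-length: 3 bits × 186 symbols = 558 bits.
Huffman merges:
merge th(7) and ga(8): 15
merge ep(11) and 15: 26
merge be(17) and ka(20): 37
merge 26 and ze(28): 54
merge io(30) and 37: 67
merge 54 and et(65): 119
merge 67 and 119: 186
Huffman total = 15 + 26 + 37 + 54 + 67 + 119 + 186 = 504 bits.
Saving = 558 − 504 = 54 bits.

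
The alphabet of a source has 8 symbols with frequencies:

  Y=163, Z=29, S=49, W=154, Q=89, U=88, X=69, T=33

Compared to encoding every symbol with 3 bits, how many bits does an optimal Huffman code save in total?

144

Fixed-length: 3 bits × 674 symbols = 2022 bits.
Huffman merges:
Z(29) + T(33) → 62
S(49) + 62 → 111
X(69) + U(88) → 157
Q(89) + 111 → 200
W(154) + 157 → 311
Y(163) + 200 → 363
311 + 363 → 674
Huffman total = 62 + 111 + 157 + 200 + 311 + 363 + 674 = 1878 bits.
Saving = 2022 − 1878 = 144 bits.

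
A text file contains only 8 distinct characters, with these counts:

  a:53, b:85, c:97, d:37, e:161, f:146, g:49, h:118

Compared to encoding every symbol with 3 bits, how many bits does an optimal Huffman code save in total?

Fixed-length: 3 bits × 746 symbols = 2238 bits.
Huffman merges:
d(37) + g(49) → 86
a(53) + b(85) → 138
86 + c(97) → 183
h(118) + 138 → 256
f(146) + e(161) → 307
183 + 256 → 439
307 + 439 → 746
Huffman total = 86 + 138 + 183 + 256 + 307 + 439 + 746 = 2155 bits.
Saving = 2238 − 2155 = 83 bits.

83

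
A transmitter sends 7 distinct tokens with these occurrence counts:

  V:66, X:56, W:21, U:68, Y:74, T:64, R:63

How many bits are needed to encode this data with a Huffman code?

1162

Build the Huffman tree bottom-up:
merge W(21) and X(56): 77
merge R(63) and T(64): 127
merge V(66) and U(68): 134
merge Y(74) and 77: 151
merge 127 and 134: 261
merge 151 and 261: 412
Total encoded bits = sum of merged weights = 77 + 127 + 134 + 151 + 261 + 412 = 1162.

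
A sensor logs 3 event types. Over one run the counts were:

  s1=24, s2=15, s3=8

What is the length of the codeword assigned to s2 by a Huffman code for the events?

2

Repeatedly merge the two smallest:
combine s3(8), s2(15) → 23
combine 23, s1(24) → 47
s2 sits 2 levels below the root, so its codeword is 2 bits.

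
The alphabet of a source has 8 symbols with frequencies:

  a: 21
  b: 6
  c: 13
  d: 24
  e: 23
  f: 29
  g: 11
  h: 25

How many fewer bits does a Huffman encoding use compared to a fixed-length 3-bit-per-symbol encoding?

Fixed-length: 3 bits × 152 symbols = 456 bits.
Huffman merges:
b(6) + g(11) → 17
c(13) + 17 → 30
a(21) + e(23) → 44
d(24) + h(25) → 49
f(29) + 30 → 59
44 + 49 → 93
59 + 93 → 152
Huffman total = 17 + 30 + 44 + 49 + 59 + 93 + 152 = 444 bits.
Saving = 456 − 444 = 12 bits.

12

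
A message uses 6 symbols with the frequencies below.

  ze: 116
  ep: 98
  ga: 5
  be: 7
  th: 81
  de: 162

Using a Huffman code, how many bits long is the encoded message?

1043

Greedily combine the two least-frequent nodes:
combine ga(5), be(7) → 12
combine 12, th(81) → 93
combine 93, ep(98) → 191
combine ze(116), de(162) → 278
combine 191, 278 → 469
Each symbol's bit-cost is frequency × depth; summing gives 1043 bits (equivalently 12 + 93 + 191 + 278 + 469).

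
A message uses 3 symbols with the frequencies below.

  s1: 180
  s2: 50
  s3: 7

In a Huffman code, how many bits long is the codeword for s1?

Huffman merges, smallest pair first:
combine s3(7), s2(50) → 57
combine 57, s1(180) → 237
s1 sits one level below the root: a 1-bit codeword.

1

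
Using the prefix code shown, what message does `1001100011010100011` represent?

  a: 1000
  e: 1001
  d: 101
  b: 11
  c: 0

Read left to right; each codeword is recognised as soon as it completes (prefix code):
  1001→e | 1000→a | 11→b | 0→c | 101→d | 0→c | 0→c | 0→c | 11→b
Decoded message: eabcdcccb

eabcdcccb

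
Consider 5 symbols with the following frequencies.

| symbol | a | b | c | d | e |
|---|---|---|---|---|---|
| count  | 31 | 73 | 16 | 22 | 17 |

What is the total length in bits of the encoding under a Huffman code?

Greedily combine the two least-frequent nodes:
c(16) + e(17) → 33
d(22) + a(31) → 53
33 + 53 → 86
b(73) + 86 → 159
The encoded length is the sum of every internal node's weight: 33 + 53 + 86 + 159 = 331 bits.

331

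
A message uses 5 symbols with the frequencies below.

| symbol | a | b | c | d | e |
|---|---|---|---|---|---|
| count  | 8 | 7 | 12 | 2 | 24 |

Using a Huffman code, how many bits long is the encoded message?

108

Build the Huffman tree bottom-up:
merge d(2) and b(7): 9
merge a(8) and 9: 17
merge c(12) and 17: 29
merge e(24) and 29: 53
The encoded length is the sum of every internal node's weight: 9 + 17 + 29 + 53 = 108 bits.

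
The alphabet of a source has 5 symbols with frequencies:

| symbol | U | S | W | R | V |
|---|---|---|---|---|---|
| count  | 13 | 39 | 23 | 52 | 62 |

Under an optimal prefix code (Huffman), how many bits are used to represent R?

Repeatedly merge the two smallest:
merge U(13) and W(23): 36
merge 36 and S(39): 75
merge R(52) and V(62): 114
merge 75 and 114: 189
R sits 2 levels below the root, so its codeword is 2 bits.

2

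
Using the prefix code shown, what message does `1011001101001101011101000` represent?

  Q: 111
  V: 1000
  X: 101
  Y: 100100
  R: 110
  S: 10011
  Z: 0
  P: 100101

XSZSZXRV

Read left to right; each codeword is recognised as soon as it completes (prefix code):
  101→X | 10011→S | 0→Z | 10011→S | 0→Z | 101→X | 110→R | 1000→V
Decoded message: XSZSZXRV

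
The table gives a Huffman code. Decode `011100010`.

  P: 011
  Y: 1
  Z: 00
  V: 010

PYZV

Read left to right; each codeword is recognised as soon as it completes (prefix code):
  011→P | 1→Y | 00→Z | 010→V
Decoded message: PYZV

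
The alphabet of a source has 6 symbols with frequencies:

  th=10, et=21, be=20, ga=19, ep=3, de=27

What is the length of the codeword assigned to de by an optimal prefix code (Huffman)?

2

Huffman merges, smallest pair first:
merge ep(3) and th(10): 13
merge 13 and ga(19): 32
merge be(20) and et(21): 41
merge de(27) and 32: 59
merge 41 and 59: 100
de sits 2 levels below the root, so its codeword is 2 bits.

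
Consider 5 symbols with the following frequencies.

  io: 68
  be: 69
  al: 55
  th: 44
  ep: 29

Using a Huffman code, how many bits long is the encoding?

Build the Huffman tree bottom-up:
ep(29) + th(44) → 73
al(55) + io(68) → 123
be(69) + 73 → 142
123 + 142 → 265
Total encoded bits = sum of merged weights = 73 + 123 + 142 + 265 = 603.

603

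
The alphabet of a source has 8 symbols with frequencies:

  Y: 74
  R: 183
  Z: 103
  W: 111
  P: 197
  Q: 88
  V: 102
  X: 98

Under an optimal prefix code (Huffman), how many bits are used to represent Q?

Repeatedly merge the two smallest:
merge Y(74) and Q(88): 162
merge X(98) and V(102): 200
merge Z(103) and W(111): 214
merge 162 and R(183): 345
merge P(197) and 200: 397
merge 214 and 345: 559
merge 397 and 559: 956
Q's leaf is at depth 4, giving a 4-bit codeword.

4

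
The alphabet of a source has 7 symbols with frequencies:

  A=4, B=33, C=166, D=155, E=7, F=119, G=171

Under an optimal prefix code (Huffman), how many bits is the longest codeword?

Merge the two lowest-weight nodes at each step:
combine A(4), E(7) → 11
combine 11, B(33) → 44
combine 44, F(119) → 163
combine D(155), 163 → 318
combine C(166), G(171) → 337
combine 318, 337 → 655
The first pair merged (A, E) ends up deepest, at depth 5.

5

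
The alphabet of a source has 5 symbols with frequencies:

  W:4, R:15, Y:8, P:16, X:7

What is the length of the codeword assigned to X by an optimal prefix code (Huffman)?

3

Repeatedly merge the two smallest:
merge W(4) and X(7): 11
merge Y(8) and 11: 19
merge R(15) and P(16): 31
merge 19 and 31: 50
The subtree containing X is merged 3 times, so code length = 3.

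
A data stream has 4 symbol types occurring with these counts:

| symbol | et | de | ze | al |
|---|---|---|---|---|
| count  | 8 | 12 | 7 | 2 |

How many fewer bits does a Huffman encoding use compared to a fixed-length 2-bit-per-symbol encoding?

3

Fixed-length: 2 bits × 29 symbols = 58 bits.
Huffman merges:
combine al(2), ze(7) → 9
combine et(8), 9 → 17
combine de(12), 17 → 29
Huffman total = 9 + 17 + 29 = 55 bits.
Saving = 58 − 55 = 3 bits.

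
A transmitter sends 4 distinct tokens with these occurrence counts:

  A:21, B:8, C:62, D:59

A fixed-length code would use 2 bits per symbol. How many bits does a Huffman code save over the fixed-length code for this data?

33

Fixed-length: 2 bits × 150 symbols = 300 bits.
Huffman merges:
combine B(8), A(21) → 29
combine 29, D(59) → 88
combine C(62), 88 → 150
Huffman total = 29 + 88 + 150 = 267 bits.
Saving = 300 − 267 = 33 bits.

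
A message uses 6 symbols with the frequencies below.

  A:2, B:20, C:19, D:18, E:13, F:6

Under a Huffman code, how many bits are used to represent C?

2

Build the tree from the bottom:
merge A(2) and F(6): 8
merge 8 and E(13): 21
merge D(18) and C(19): 37
merge B(20) and 21: 41
merge 37 and 41: 78
C sits 2 levels below the root, so its codeword is 2 bits.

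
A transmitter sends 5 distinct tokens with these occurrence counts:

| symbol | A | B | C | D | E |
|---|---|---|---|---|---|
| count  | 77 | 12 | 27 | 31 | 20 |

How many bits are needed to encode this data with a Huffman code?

347

Build the Huffman tree bottom-up:
B(12) + E(20) → 32
C(27) + D(31) → 58
32 + 58 → 90
A(77) + 90 → 167
The encoded length is the sum of every internal node's weight: 32 + 58 + 90 + 167 = 347 bits.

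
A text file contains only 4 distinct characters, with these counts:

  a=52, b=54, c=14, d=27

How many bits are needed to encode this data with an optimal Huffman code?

Build the Huffman tree bottom-up:
c(14) + d(27) → 41
41 + a(52) → 93
b(54) + 93 → 147
The encoded length is the sum of every internal node's weight: 41 + 93 + 147 = 281 bits.

281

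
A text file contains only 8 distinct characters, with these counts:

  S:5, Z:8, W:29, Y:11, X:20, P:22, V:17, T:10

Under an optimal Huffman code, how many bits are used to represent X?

Repeatedly merge the two smallest:
combine S(5), Z(8) → 13
combine T(10), Y(11) → 21
combine 13, V(17) → 30
combine X(20), 21 → 41
combine P(22), W(29) → 51
combine 30, 41 → 71
combine 51, 71 → 122
The subtree containing X is merged 3 times, so code length = 3.

3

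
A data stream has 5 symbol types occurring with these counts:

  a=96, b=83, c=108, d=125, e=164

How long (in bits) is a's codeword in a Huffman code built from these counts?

Build the tree from the bottom:
merge b(83) and a(96): 179
merge c(108) and d(125): 233
merge e(164) and 179: 343
merge 233 and 343: 576
a sits 3 levels below the root, so its codeword is 3 bits.

3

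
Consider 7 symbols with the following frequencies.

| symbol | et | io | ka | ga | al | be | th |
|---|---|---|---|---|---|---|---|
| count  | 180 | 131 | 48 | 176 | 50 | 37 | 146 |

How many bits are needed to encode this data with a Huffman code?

2022

Build the Huffman tree bottom-up:
combine be(37), ka(48) → 85
combine al(50), 85 → 135
combine io(131), 135 → 266
combine th(146), ga(176) → 322
combine et(180), 266 → 446
combine 322, 446 → 768
Total encoded bits = sum of merged weights = 85 + 135 + 266 + 322 + 446 + 768 = 2022.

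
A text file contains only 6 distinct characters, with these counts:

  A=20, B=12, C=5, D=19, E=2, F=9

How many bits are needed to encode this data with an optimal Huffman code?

157

Build the Huffman tree bottom-up:
merge E(2) and C(5): 7
merge 7 and F(9): 16
merge B(12) and 16: 28
merge D(19) and A(20): 39
merge 28 and 39: 67
Total encoded bits = sum of merged weights = 7 + 16 + 28 + 39 + 67 = 157.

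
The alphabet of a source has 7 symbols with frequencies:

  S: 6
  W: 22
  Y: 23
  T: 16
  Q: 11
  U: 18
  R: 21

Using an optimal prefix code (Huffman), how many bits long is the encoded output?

Build the Huffman tree bottom-up:
merge S(6) and Q(11): 17
merge T(16) and 17: 33
merge U(18) and R(21): 39
merge W(22) and Y(23): 45
merge 33 and 39: 72
merge 45 and 72: 117
Total encoded bits = sum of merged weights = 17 + 33 + 39 + 45 + 72 + 117 = 323.

323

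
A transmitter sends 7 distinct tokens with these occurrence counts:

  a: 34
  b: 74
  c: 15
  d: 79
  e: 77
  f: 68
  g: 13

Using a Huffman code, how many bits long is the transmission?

940

Greedily combine the two least-frequent nodes:
merge g(13) and c(15): 28
merge 28 and a(34): 62
merge 62 and f(68): 130
merge b(74) and e(77): 151
merge d(79) and 130: 209
merge 151 and 209: 360
Total encoded bits = sum of merged weights = 28 + 62 + 130 + 151 + 209 + 360 = 940.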